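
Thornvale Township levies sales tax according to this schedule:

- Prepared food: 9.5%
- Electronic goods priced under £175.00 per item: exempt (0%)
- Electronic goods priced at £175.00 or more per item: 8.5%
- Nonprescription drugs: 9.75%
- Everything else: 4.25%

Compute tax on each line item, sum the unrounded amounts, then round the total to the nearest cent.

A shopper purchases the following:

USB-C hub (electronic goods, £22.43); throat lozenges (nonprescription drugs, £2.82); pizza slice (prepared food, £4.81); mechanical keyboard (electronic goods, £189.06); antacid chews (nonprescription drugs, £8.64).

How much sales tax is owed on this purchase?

£17.64

USB-C hub £22.43: electronic goods, under £175.00 → 0% → £0.00
Throat lozenges £2.82: nonprescription drugs → 9.75% → £0.27495
Pizza slice £4.81: prepared food → 9.5% → £0.45695
Mechanical keyboard £189.06: electronic goods, £175.00 or more → 8.5% → £16.0701
Antacid chews £8.64: nonprescription drugs → 9.75% → £0.8424
Unrounded tax sum = £17.6444 → £17.64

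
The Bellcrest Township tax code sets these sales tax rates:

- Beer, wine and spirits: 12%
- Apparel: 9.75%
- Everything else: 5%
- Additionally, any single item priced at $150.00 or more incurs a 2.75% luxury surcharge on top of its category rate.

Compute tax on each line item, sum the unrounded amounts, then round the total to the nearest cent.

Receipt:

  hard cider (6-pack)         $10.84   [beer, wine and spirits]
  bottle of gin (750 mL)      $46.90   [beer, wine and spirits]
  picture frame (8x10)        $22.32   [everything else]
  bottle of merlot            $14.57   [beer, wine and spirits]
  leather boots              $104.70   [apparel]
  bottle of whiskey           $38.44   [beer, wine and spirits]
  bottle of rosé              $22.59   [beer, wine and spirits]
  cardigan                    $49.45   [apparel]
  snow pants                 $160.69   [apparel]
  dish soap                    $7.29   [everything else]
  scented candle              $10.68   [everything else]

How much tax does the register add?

Hard cider (6-pack) $10.84: beer, wine and spirits → 12% → $1.3008
Bottle of gin (750 mL) $46.90: beer, wine and spirits → 12% → $5.628
Picture frame (8x10) $22.32: everything else → 5% → $1.116
Bottle of merlot $14.57: beer, wine and spirits → 12% → $1.7484
Leather boots $104.70: apparel → 9.75% → $10.20825
Bottle of whiskey $38.44: beer, wine and spirits → 12% → $4.6128
Bottle of rosé $22.59: beer, wine and spirits → 12% → $2.7108
Cardigan $49.45: apparel → 9.75% → $4.821375
Snow pants $160.69: apparel → 9.75% + 2.75% surcharge = 12.5% → $20.08625
Dish soap $7.29: everything else → 5% → $0.3645
Scented candle $10.68: everything else → 5% → $0.534
Unrounded tax sum = $53.131175 → $53.13

$53.13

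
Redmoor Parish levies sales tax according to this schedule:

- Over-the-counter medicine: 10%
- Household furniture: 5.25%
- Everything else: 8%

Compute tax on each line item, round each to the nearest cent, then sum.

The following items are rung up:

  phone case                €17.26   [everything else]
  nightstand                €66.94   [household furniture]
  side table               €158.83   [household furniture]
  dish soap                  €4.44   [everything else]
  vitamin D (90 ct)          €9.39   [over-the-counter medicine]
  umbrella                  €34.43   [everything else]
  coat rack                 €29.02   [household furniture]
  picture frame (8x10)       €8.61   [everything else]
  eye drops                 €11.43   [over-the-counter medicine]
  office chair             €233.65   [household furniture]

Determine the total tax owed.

Phone case €17.26: everything else → 8% → €1.38
Nightstand €66.94: household furniture → 5.25% → €3.51
Side table €158.83: household furniture → 5.25% → €8.34
Dish soap €4.44: everything else → 8% → €0.36
Vitamin D (90 ct) €9.39: over-the-counter medicine → 10% → €0.94
Umbrella €34.43: everything else → 8% → €2.75
Coat rack €29.02: household furniture → 5.25% → €1.52
Picture frame (8x10) €8.61: everything else → 8% → €0.69
Eye drops €11.43: over-the-counter medicine → 10% → €1.14
Office chair €233.65: household furniture → 5.25% → €12.27
Total tax = €1.38 + €3.51 + €8.34 + €0.36 + €0.94 + €2.75 + €1.52 + €0.69 + €1.14 + €12.27 = €32.90

€32.90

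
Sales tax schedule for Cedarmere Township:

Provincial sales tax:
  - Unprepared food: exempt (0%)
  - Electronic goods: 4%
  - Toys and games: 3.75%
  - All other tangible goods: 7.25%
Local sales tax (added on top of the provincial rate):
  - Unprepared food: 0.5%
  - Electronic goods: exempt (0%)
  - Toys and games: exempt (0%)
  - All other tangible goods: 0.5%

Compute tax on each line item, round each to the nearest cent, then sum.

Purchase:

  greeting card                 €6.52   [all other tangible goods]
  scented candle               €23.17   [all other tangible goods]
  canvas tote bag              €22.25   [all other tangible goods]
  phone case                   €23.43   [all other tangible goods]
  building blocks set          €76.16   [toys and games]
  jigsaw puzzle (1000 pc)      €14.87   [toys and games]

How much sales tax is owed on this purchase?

€9.27

Greeting card €6.52: all other tangible goods → 7.25% + 0.5% local = 7.75% → €0.51
Scented candle €23.17: all other tangible goods → 7.25% + 0.5% local = 7.75% → €1.80
Canvas tote bag €22.25: all other tangible goods → 7.25% + 0.5% local = 7.75% → €1.72
Phone case €23.43: all other tangible goods → 7.25% + 0.5% local = 7.75% → €1.82
Building blocks set €76.16: toys and games → 3.75% + 0% local = 3.75% → €2.86
Jigsaw puzzle (1000 pc) €14.87: toys and games → 3.75% + 0% local = 3.75% → €0.56
Total tax = €0.51 + €1.80 + €1.72 + €1.82 + €2.86 + €0.56 = €9.27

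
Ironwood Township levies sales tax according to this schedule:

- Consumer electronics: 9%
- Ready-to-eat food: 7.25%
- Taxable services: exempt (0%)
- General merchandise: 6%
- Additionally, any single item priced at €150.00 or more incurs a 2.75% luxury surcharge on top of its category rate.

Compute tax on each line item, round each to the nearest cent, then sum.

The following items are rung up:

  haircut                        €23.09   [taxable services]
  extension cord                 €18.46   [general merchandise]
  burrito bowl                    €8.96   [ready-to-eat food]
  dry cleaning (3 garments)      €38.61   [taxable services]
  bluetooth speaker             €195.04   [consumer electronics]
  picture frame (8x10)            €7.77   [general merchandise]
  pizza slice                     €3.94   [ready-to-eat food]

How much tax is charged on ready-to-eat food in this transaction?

Burrito bowl €8.96: ready-to-eat food → 7.25% → €0.65
Pizza slice €3.94: ready-to-eat food → 7.25% → €0.29
Tax on ready-to-eat food = €0.65 + €0.29 = €0.94

€0.94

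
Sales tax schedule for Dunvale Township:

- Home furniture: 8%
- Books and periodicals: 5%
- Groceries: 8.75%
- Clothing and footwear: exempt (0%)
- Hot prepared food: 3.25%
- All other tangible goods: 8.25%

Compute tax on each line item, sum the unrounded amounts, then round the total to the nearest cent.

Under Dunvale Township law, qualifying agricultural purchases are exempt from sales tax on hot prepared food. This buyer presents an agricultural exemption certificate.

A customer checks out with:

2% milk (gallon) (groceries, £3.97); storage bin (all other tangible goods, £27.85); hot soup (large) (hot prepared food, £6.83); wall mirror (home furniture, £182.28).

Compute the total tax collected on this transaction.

2% milk (gallon) £3.97: groceries → 8.75% → £0.347375
Storage bin £27.85: all other tangible goods → 8.25% → £2.297625
Hot soup (large) £6.83: hot prepared food, buyer-exempt → 0% → £0.00
Wall mirror £182.28: home furniture → 8% → £14.5824
Unrounded tax sum = £17.2274 → £17.23

£17.23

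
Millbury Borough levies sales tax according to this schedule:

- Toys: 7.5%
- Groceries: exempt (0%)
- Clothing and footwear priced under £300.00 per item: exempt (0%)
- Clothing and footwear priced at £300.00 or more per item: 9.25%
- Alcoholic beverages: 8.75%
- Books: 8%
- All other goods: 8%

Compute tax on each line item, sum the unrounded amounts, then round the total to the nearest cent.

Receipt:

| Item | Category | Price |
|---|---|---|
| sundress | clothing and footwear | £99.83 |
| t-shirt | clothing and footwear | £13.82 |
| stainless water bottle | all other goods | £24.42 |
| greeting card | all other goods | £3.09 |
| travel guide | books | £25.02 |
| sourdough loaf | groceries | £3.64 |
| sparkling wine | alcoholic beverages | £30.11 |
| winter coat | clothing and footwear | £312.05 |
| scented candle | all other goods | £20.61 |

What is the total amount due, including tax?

£569.94

Sundress £99.83: clothing and footwear, under £300.00 → 0% → £0.00
T-shirt £13.82: clothing and footwear, under £300.00 → 0% → £0.00
Stainless water bottle £24.42: all other goods → 8% → £1.9536
Greeting card £3.09: all other goods → 8% → £0.2472
Travel guide £25.02: books → 8% → £2.0016
Sourdough loaf £3.64: groceries → 0% → £0.00
Sparkling wine £30.11: alcoholic beverages → 8.75% → £2.634625
Winter coat £312.05: clothing and footwear, £300.00 or more → 9.25% → £28.864625
Scented candle £20.61: all other goods → 8% → £1.6488
Subtotal = £532.59; unrounded tax = £37.35045 → £37.35; total due = £569.94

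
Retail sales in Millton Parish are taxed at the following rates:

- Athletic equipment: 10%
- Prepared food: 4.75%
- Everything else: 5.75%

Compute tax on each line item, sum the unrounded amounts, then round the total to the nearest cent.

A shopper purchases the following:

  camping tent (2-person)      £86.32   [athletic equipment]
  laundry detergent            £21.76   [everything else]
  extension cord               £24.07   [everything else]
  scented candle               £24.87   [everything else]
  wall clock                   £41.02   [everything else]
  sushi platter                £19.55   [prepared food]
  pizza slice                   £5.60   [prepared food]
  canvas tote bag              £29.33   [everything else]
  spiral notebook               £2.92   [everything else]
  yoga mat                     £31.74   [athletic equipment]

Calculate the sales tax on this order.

£21.28

Camping tent (2-person) £86.32: athletic equipment → 10% → £8.632
Laundry detergent £21.76: everything else → 5.75% → £1.2512
Extension cord £24.07: everything else → 5.75% → £1.384025
Scented candle £24.87: everything else → 5.75% → £1.430025
Wall clock £41.02: everything else → 5.75% → £2.35865
Sushi platter £19.55: prepared food → 4.75% → £0.928625
Pizza slice £5.60: prepared food → 4.75% → £0.266
Canvas tote bag £29.33: everything else → 5.75% → £1.686475
Spiral notebook £2.92: everything else → 5.75% → £0.1679
Yoga mat £31.74: athletic equipment → 10% → £3.174
Unrounded tax sum = £21.2789 → £21.28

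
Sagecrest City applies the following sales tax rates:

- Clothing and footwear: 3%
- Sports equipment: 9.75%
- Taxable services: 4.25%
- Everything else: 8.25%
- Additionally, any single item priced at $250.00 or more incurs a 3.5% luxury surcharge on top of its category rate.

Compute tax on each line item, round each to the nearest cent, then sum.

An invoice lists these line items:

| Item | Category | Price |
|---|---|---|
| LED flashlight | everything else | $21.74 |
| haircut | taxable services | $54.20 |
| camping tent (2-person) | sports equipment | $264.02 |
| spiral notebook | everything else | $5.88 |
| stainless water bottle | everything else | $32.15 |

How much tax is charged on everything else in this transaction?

LED flashlight $21.74: everything else → 8.25% → $1.79
Spiral notebook $5.88: everything else → 8.25% → $0.49
Stainless water bottle $32.15: everything else → 8.25% → $2.65
Tax on everything else = $1.79 + $0.49 + $2.65 = $4.93

$4.93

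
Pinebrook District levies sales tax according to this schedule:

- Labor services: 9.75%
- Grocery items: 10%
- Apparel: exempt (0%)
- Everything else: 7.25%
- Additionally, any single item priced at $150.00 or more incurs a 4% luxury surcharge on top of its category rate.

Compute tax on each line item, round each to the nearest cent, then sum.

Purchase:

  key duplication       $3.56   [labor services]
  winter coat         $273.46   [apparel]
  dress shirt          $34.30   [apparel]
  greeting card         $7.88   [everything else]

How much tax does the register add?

Key duplication $3.56: labor services → 9.75% → $0.35
Winter coat $273.46: apparel → 0% + 4% surcharge = 4% → $10.94
Dress shirt $34.30: apparel → 0% → $0.00
Greeting card $7.88: everything else → 7.25% → $0.57
Total tax = $0.35 + $10.94 + $0.57 = $11.86

$11.86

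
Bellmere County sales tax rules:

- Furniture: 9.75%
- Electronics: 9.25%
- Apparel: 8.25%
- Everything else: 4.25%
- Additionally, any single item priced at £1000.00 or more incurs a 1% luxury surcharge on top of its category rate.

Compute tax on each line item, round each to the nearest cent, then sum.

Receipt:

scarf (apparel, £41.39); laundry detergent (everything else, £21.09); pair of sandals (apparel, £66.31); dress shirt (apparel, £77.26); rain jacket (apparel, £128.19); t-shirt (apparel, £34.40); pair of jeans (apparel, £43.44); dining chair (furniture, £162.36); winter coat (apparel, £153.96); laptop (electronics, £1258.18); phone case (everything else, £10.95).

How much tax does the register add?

£191.11

Scarf £41.39: apparel → 8.25% → £3.41
Laundry detergent £21.09: everything else → 4.25% → £0.90
Pair of sandals £66.31: apparel → 8.25% → £5.47
Dress shirt £77.26: apparel → 8.25% → £6.37
Rain jacket £128.19: apparel → 8.25% → £10.58
T-shirt £34.40: apparel → 8.25% → £2.84
Pair of jeans £43.44: apparel → 8.25% → £3.58
Dining chair £162.36: furniture → 9.75% → £15.83
Winter coat £153.96: apparel → 8.25% → £12.70
Laptop £1258.18: electronics → 9.25% + 1% surcharge = 10.25% → £128.96
Phone case £10.95: everything else → 4.25% → £0.47
Total tax = £3.41 + £0.90 + £5.47 + £6.37 + £10.58 + £2.84 + £3.58 + £15.83 + £12.70 + £128.96 + £0.47 = £191.11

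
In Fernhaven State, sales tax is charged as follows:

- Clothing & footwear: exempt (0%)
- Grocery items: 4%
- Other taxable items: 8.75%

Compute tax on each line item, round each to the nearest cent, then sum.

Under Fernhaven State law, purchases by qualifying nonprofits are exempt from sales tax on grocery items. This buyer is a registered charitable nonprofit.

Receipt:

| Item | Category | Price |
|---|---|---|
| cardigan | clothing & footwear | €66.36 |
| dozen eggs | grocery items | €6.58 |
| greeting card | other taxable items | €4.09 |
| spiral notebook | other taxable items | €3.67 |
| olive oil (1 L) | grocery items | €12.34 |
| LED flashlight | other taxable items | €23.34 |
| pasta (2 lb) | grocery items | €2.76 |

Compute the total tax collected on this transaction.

€2.72

Cardigan €66.36: clothing & footwear → 0% → €0.00
Dozen eggs €6.58: grocery items, buyer-exempt → 0% → €0.00
Greeting card €4.09: other taxable items → 8.75% → €0.36
Spiral notebook €3.67: other taxable items → 8.75% → €0.32
Olive oil (1 L) €12.34: grocery items, buyer-exempt → 0% → €0.00
LED flashlight €23.34: other taxable items → 8.75% → €2.04
Pasta (2 lb) €2.76: grocery items, buyer-exempt → 0% → €0.00
Total tax = €0.36 + €0.32 + €2.04 = €2.72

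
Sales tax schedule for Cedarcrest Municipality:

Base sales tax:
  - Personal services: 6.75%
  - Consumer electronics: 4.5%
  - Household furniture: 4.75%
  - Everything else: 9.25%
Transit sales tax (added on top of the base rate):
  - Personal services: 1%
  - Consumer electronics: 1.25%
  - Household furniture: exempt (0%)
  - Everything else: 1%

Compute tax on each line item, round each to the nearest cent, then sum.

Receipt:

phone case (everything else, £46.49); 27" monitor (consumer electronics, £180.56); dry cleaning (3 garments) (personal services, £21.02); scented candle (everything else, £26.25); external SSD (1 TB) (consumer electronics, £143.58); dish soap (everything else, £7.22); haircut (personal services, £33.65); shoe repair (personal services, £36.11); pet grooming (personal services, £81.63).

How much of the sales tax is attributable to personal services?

£13.37

Dry cleaning (3 garments) £21.02: personal services → 6.75% + 1% transit = 7.75% → £1.63
Haircut £33.65: personal services → 6.75% + 1% transit = 7.75% → £2.61
Shoe repair £36.11: personal services → 6.75% + 1% transit = 7.75% → £2.80
Pet grooming £81.63: personal services → 6.75% + 1% transit = 7.75% → £6.33
Tax on personal services = £1.63 + £2.61 + £2.80 + £6.33 = £13.37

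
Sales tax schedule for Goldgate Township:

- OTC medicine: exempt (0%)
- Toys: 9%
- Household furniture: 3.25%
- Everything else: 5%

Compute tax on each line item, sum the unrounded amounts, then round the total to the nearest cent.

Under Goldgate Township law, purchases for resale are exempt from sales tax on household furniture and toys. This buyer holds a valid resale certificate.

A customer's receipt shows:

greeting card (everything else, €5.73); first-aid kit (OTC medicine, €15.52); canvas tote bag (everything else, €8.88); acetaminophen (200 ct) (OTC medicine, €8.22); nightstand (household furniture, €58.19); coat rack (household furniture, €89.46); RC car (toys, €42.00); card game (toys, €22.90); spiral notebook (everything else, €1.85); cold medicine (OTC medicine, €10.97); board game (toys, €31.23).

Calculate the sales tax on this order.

€0.82

Greeting card €5.73: everything else → 5% → €0.2865
First-aid kit €15.52: OTC medicine → 0% → €0.00
Canvas tote bag €8.88: everything else → 5% → €0.444
Acetaminophen (200 ct) €8.22: OTC medicine → 0% → €0.00
Nightstand €58.19: household furniture, buyer-exempt → 0% → €0.00
Coat rack €89.46: household furniture, buyer-exempt → 0% → €0.00
RC car €42.00: toys, buyer-exempt → 0% → €0.00
Card game €22.90: toys, buyer-exempt → 0% → €0.00
Spiral notebook €1.85: everything else → 5% → €0.0925
Cold medicine €10.97: OTC medicine → 0% → €0.00
Board game €31.23: toys, buyer-exempt → 0% → €0.00
Unrounded tax sum = €0.823 → €0.82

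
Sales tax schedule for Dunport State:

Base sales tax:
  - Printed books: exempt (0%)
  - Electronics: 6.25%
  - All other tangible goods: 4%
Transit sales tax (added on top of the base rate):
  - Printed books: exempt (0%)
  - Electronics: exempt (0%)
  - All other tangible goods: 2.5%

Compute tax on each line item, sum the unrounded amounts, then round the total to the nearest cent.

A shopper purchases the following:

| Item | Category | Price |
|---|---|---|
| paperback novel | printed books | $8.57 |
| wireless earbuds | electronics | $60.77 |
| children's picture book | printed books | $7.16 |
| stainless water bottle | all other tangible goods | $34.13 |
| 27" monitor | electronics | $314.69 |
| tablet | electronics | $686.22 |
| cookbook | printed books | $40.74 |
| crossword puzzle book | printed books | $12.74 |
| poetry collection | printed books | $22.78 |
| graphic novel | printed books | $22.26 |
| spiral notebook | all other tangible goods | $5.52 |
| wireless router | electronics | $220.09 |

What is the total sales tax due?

$82.69

Paperback novel $8.57: printed books → 0% + 0% transit = 0% → $0.00
Wireless earbuds $60.77: electronics → 6.25% + 0% transit = 6.25% → $3.798125
Children's picture book $7.16: printed books → 0% + 0% transit = 0% → $0.00
Stainless water bottle $34.13: all other tangible goods → 4% + 2.5% transit = 6.5% → $2.21845
27" monitor $314.69: electronics → 6.25% + 0% transit = 6.25% → $19.668125
Tablet $686.22: electronics → 6.25% + 0% transit = 6.25% → $42.88875
Cookbook $40.74: printed books → 0% + 0% transit = 0% → $0.00
Crossword puzzle book $12.74: printed books → 0% + 0% transit = 0% → $0.00
Poetry collection $22.78: printed books → 0% + 0% transit = 0% → $0.00
Graphic novel $22.26: printed books → 0% + 0% transit = 0% → $0.00
Spiral notebook $5.52: all other tangible goods → 4% + 2.5% transit = 6.5% → $0.3588
Wireless router $220.09: electronics → 6.25% + 0% transit = 6.25% → $13.755625
Unrounded tax sum = $82.687875 → $82.69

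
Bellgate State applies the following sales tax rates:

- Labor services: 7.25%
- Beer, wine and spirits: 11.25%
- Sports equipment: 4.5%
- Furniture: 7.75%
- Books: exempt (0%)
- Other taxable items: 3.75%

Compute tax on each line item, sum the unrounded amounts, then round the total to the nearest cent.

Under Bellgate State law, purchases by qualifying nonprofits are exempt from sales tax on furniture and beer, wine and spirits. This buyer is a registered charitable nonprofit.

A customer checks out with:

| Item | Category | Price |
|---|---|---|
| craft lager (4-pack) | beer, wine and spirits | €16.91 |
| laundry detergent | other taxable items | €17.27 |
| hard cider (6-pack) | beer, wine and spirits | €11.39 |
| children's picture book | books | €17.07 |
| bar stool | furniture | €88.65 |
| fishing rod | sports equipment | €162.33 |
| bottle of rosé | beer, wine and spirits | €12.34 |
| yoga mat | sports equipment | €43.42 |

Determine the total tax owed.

Craft lager (4-pack) €16.91: beer, wine and spirits, buyer-exempt → 0% → €0.00
Laundry detergent €17.27: other taxable items → 3.75% → €0.647625
Hard cider (6-pack) €11.39: beer, wine and spirits, buyer-exempt → 0% → €0.00
Children's picture book €17.07: books → 0% → €0.00
Bar stool €88.65: furniture, buyer-exempt → 0% → €0.00
Fishing rod €162.33: sports equipment → 4.5% → €7.30485
Bottle of rosé €12.34: beer, wine and spirits, buyer-exempt → 0% → €0.00
Yoga mat €43.42: sports equipment → 4.5% → €1.9539
Unrounded tax sum = €9.906375 → €9.91

€9.91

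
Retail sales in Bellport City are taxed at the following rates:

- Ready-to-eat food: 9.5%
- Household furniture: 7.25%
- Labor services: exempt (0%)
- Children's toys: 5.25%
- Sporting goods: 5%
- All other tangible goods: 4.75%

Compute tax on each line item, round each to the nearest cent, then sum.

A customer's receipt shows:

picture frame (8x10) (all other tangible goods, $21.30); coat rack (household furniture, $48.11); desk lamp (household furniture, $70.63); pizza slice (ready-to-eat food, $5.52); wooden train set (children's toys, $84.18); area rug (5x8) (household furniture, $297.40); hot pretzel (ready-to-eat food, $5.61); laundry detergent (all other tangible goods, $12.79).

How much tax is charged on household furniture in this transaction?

Coat rack $48.11: household furniture → 7.25% → $3.49
Desk lamp $70.63: household furniture → 7.25% → $5.12
Area rug (5x8) $297.40: household furniture → 7.25% → $21.56
Tax on household furniture = $3.49 + $5.12 + $21.56 = $30.17

$30.17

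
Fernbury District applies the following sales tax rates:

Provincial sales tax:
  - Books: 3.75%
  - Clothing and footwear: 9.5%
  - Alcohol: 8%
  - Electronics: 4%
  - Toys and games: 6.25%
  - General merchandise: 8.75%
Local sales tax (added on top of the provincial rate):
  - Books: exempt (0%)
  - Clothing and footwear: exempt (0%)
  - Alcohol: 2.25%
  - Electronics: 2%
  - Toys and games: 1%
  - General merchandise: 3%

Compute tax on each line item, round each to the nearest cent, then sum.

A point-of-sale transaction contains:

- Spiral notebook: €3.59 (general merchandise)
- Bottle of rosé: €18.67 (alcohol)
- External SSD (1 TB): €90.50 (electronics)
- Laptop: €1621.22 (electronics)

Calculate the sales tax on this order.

Spiral notebook €3.59: general merchandise → 8.75% + 3% local = 11.75% → €0.42
Bottle of rosé €18.67: alcohol → 8% + 2.25% local = 10.25% → €1.91
External SSD (1 TB) €90.50: electronics → 4% + 2% local = 6% → €5.43
Laptop €1621.22: electronics → 4% + 2% local = 6% → €97.27
Total tax = €0.42 + €1.91 + €5.43 + €97.27 = €105.03

€105.03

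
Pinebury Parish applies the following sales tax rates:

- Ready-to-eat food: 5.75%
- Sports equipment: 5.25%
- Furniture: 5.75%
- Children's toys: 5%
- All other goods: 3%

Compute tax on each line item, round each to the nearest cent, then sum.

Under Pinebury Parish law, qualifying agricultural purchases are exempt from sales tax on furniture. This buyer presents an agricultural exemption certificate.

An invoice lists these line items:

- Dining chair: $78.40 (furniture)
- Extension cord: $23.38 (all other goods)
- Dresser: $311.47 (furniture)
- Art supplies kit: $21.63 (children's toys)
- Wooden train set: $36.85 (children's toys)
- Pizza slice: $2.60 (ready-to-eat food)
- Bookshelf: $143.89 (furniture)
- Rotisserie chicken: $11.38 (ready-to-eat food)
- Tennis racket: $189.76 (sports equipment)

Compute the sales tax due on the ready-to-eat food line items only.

$0.80

Pizza slice $2.60: ready-to-eat food → 5.75% → $0.15
Rotisserie chicken $11.38: ready-to-eat food → 5.75% → $0.65
Tax on ready-to-eat food = $0.15 + $0.65 = $0.80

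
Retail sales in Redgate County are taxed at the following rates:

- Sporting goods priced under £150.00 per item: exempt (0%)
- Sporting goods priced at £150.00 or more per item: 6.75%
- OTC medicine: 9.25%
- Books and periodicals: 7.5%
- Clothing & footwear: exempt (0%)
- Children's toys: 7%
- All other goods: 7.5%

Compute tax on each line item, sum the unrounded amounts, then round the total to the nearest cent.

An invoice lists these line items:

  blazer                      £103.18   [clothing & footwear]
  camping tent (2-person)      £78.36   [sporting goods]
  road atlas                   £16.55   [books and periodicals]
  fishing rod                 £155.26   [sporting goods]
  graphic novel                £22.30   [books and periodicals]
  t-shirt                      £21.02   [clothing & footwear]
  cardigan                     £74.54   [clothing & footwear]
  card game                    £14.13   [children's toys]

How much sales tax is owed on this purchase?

Blazer £103.18: clothing & footwear → 0% → £0.00
Camping tent (2-person) £78.36: sporting goods, under £150.00 → 0% → £0.00
Road atlas £16.55: books and periodicals → 7.5% → £1.24125
Fishing rod £155.26: sporting goods, £150.00 or more → 6.75% → £10.48005
Graphic novel £22.30: books and periodicals → 7.5% → £1.6725
T-shirt £21.02: clothing & footwear → 0% → £0.00
Cardigan £74.54: clothing & footwear → 0% → £0.00
Card game £14.13: children's toys → 7% → £0.9891
Unrounded tax sum = £14.3829 → £14.38

£14.38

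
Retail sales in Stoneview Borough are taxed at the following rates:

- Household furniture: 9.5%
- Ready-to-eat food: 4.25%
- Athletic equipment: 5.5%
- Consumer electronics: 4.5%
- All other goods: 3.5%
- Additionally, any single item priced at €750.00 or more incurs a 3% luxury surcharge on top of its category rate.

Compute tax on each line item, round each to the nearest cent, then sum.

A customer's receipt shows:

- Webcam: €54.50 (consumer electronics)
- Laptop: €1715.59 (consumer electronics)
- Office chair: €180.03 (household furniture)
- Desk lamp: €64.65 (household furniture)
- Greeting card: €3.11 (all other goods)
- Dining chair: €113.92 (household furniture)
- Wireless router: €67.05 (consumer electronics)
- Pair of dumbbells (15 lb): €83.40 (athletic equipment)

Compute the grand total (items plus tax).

€2455.15

Webcam €54.50: consumer electronics → 4.5% → €2.45
Laptop €1715.59: consumer electronics → 4.5% + 3% surcharge = 7.5% → €128.67
Office chair €180.03: household furniture → 9.5% → €17.10
Desk lamp €64.65: household furniture → 9.5% → €6.14
Greeting card €3.11: all other goods → 3.5% → €0.11
Dining chair €113.92: household furniture → 9.5% → €10.82
Wireless router €67.05: consumer electronics → 4.5% → €3.02
Pair of dumbbells (15 lb) €83.40: athletic equipment → 5.5% → €4.59
Subtotal = €2282.25; tax = €172.90; total due = €2455.15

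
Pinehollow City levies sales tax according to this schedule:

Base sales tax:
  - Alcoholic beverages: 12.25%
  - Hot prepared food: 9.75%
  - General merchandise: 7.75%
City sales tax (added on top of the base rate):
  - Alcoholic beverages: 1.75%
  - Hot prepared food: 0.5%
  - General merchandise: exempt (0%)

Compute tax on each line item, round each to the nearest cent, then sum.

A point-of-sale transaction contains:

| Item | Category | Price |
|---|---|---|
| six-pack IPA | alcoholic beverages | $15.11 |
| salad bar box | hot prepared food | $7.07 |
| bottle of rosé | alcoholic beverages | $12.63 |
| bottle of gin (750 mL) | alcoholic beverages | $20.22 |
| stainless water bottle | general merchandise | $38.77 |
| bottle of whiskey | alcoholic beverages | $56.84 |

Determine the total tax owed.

$18.40

Six-pack IPA $15.11: alcoholic beverages → 12.25% + 1.75% city = 14% → $2.12
Salad bar box $7.07: hot prepared food → 9.75% + 0.5% city = 10.25% → $0.72
Bottle of rosé $12.63: alcoholic beverages → 12.25% + 1.75% city = 14% → $1.77
Bottle of gin (750 mL) $20.22: alcoholic beverages → 12.25% + 1.75% city = 14% → $2.83
Stainless water bottle $38.77: general merchandise → 7.75% + 0% city = 7.75% → $3.00
Bottle of whiskey $56.84: alcoholic beverages → 12.25% + 1.75% city = 14% → $7.96
Total tax = $2.12 + $0.72 + $1.77 + $2.83 + $3.00 + $7.96 = $18.40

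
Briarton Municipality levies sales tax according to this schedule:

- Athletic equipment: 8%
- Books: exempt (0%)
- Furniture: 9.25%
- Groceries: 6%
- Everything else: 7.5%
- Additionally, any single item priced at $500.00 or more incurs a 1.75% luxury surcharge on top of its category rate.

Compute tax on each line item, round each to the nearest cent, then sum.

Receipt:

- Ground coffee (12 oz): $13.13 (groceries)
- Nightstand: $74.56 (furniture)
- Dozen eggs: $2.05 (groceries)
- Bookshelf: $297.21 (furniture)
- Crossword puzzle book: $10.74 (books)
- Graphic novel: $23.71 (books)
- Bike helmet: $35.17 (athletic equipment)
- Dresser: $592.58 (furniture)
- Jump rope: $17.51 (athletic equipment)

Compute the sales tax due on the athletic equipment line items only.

Bike helmet $35.17: athletic equipment → 8% → $2.81
Jump rope $17.51: athletic equipment → 8% → $1.40
Tax on athletic equipment = $2.81 + $1.40 = $4.21

$4.21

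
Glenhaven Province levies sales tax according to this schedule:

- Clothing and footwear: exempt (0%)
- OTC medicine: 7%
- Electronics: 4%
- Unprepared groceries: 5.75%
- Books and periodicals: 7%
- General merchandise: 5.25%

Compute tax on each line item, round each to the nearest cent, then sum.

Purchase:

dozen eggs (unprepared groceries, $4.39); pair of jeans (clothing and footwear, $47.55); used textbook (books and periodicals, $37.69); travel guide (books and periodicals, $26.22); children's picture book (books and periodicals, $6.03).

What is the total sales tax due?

Dozen eggs $4.39: unprepared groceries → 5.75% → $0.25
Pair of jeans $47.55: clothing and footwear → 0% → $0.00
Used textbook $37.69: books and periodicals → 7% → $2.64
Travel guide $26.22: books and periodicals → 7% → $1.84
Children's picture book $6.03: books and periodicals → 7% → $0.42
Total tax = $0.25 + $2.64 + $1.84 + $0.42 = $5.15

$5.15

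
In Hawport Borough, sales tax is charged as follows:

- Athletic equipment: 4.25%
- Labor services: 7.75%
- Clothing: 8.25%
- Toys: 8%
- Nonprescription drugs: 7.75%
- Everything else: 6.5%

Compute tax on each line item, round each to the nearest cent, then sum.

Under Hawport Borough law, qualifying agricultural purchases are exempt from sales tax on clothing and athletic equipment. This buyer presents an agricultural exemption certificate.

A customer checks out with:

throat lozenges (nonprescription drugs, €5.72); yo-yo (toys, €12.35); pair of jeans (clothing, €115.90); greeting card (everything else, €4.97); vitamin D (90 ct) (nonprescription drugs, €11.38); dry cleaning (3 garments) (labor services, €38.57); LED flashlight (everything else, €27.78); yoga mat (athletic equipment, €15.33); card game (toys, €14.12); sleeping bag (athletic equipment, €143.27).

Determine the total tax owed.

Throat lozenges €5.72: nonprescription drugs → 7.75% → €0.44
Yo-yo €12.35: toys → 8% → €0.99
Pair of jeans €115.90: clothing, buyer-exempt → 0% → €0.00
Greeting card €4.97: everything else → 6.5% → €0.32
Vitamin D (90 ct) €11.38: nonprescription drugs → 7.75% → €0.88
Dry cleaning (3 garments) €38.57: labor services → 7.75% → €2.99
LED flashlight €27.78: everything else → 6.5% → €1.81
Yoga mat €15.33: athletic equipment, buyer-exempt → 0% → €0.00
Card game €14.12: toys → 8% → €1.13
Sleeping bag €143.27: athletic equipment, buyer-exempt → 0% → €0.00
Total tax = €0.44 + €0.99 + €0.32 + €0.88 + €2.99 + €1.81 + €1.13 = €8.56

€8.56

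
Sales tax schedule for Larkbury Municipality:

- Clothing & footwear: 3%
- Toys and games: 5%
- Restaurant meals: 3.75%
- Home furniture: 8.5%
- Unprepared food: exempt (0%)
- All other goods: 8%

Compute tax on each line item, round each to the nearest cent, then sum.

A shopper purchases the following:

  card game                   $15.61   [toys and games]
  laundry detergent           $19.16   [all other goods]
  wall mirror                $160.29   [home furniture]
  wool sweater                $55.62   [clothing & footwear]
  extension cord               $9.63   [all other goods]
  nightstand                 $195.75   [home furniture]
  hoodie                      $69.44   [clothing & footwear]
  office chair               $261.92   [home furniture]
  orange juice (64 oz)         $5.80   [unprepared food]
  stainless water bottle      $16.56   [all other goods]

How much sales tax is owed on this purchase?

Card game $15.61: toys and games → 5% → $0.78
Laundry detergent $19.16: all other goods → 8% → $1.53
Wall mirror $160.29: home furniture → 8.5% → $13.62
Wool sweater $55.62: clothing & footwear → 3% → $1.67
Extension cord $9.63: all other goods → 8% → $0.77
Nightstand $195.75: home furniture → 8.5% → $16.64
Hoodie $69.44: clothing & footwear → 3% → $2.08
Office chair $261.92: home furniture → 8.5% → $22.26
Orange juice (64 oz) $5.80: unprepared food → 0% → $0.00
Stainless water bottle $16.56: all other goods → 8% → $1.32
Total tax = $0.78 + $1.53 + $13.62 + $1.67 + $0.77 + $16.64 + $2.08 + $22.26 + $1.32 = $60.67

$60.67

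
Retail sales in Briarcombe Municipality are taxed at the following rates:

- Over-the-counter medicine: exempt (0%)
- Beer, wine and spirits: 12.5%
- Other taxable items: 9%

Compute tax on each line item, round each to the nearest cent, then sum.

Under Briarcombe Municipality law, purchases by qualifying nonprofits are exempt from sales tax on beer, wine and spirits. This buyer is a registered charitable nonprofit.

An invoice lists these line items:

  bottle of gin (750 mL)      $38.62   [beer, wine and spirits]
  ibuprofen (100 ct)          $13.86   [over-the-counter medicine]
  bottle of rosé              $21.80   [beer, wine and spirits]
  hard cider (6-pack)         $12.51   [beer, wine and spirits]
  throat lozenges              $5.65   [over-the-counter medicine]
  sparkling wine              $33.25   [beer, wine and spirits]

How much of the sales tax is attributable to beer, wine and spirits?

Bottle of gin (750 mL) $38.62: beer, wine and spirits, buyer-exempt → 0% → $0.00
Bottle of rosé $21.80: beer, wine and spirits, buyer-exempt → 0% → $0.00
Hard cider (6-pack) $12.51: beer, wine and spirits, buyer-exempt → 0% → $0.00
Sparkling wine $33.25: beer, wine and spirits, buyer-exempt → 0% → $0.00
Tax on beer, wine and spirits = $0.00 + $0.00 + $0.00 + $0.00 = $0.00

$0.00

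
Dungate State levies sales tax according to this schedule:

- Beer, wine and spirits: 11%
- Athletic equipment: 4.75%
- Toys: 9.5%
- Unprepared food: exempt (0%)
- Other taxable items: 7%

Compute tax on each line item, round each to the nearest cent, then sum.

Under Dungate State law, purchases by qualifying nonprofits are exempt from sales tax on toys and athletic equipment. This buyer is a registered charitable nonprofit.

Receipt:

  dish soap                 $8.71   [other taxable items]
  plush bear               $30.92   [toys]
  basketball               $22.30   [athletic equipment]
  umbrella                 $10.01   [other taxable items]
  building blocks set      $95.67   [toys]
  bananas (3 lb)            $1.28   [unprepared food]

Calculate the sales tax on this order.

Dish soap $8.71: other taxable items → 7% → $0.61
Plush bear $30.92: toys, buyer-exempt → 0% → $0.00
Basketball $22.30: athletic equipment, buyer-exempt → 0% → $0.00
Umbrella $10.01: other taxable items → 7% → $0.70
Building blocks set $95.67: toys, buyer-exempt → 0% → $0.00
Bananas (3 lb) $1.28: unprepared food → 0% → $0.00
Total tax = $0.61 + $0.70 = $1.31

$1.31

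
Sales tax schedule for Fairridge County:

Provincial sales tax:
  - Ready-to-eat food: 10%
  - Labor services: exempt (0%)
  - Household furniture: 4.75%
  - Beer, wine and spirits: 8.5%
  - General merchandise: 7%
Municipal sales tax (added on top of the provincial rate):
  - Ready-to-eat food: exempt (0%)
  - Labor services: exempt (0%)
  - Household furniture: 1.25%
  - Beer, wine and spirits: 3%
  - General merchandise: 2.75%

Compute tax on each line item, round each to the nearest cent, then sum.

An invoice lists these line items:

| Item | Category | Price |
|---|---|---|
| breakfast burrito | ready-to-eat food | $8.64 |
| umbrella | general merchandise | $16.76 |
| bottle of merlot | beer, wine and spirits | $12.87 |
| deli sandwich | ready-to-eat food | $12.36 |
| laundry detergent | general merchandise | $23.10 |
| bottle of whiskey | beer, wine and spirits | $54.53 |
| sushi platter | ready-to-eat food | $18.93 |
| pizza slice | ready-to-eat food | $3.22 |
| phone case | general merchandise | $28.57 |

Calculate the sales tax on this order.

$18.73

Breakfast burrito $8.64: ready-to-eat food → 10% + 0% municipal = 10% → $0.86
Umbrella $16.76: general merchandise → 7% + 2.75% municipal = 9.75% → $1.63
Bottle of merlot $12.87: beer, wine and spirits → 8.5% + 3% municipal = 11.5% → $1.48
Deli sandwich $12.36: ready-to-eat food → 10% + 0% municipal = 10% → $1.24
Laundry detergent $23.10: general merchandise → 7% + 2.75% municipal = 9.75% → $2.25
Bottle of whiskey $54.53: beer, wine and spirits → 8.5% + 3% municipal = 11.5% → $6.27
Sushi platter $18.93: ready-to-eat food → 10% + 0% municipal = 10% → $1.89
Pizza slice $3.22: ready-to-eat food → 10% + 0% municipal = 10% → $0.32
Phone case $28.57: general merchandise → 7% + 2.75% municipal = 9.75% → $2.79
Total tax = $0.86 + $1.63 + $1.48 + $1.24 + $2.25 + $6.27 + $1.89 + $0.32 + $2.79 = $18.73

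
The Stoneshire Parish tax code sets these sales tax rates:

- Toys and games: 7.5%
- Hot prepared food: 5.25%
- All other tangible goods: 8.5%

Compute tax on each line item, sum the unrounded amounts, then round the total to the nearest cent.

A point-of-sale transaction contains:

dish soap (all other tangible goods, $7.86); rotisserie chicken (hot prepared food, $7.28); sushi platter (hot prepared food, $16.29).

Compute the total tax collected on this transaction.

$1.91

Dish soap $7.86: all other tangible goods → 8.5% → $0.6681
Rotisserie chicken $7.28: hot prepared food → 5.25% → $0.3822
Sushi platter $16.29: hot prepared food → 5.25% → $0.855225
Unrounded tax sum = $1.905525 → $1.91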